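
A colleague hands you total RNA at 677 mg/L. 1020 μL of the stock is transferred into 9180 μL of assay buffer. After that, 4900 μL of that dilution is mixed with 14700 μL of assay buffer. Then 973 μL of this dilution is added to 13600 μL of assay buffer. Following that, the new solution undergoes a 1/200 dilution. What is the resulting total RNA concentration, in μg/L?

5.65 μg/L

Overall dilution factor = 10 × 4 × 14.98 × 200 = 1.20 × 10⁵.
677 mg/L / 1.20 × 10⁵ = 5.65 × 10⁻³ mg/L = 5.65 μg/L.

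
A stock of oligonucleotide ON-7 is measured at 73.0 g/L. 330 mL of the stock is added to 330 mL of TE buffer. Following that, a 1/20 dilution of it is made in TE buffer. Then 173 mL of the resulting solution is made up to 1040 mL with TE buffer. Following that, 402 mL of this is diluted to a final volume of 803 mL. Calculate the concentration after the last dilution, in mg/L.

152 mg/L

Overall dilution factor = 2 × 20 × 6.012 × 1.998 = 480.
73.0 g/L / 480 = 0.152 g/L = 152 mg/L.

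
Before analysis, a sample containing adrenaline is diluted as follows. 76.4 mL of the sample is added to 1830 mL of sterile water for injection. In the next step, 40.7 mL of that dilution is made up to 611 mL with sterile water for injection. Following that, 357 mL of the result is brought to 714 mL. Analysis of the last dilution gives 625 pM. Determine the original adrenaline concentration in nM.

468 nM

Overall dilution factor = 24.95 × 15.01 × 2 = 749.
Original = 625 pM × 749 = 4.68 × 10⁵ pM = 468 nM.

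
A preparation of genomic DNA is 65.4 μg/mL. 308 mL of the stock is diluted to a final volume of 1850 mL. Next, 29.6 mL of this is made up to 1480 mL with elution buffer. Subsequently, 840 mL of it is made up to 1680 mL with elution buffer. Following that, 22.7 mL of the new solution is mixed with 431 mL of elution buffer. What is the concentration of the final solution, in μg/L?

Overall dilution factor = 6.006 × 50 × 2 × 19.99 = 1.20 × 10⁴.
65.4 μg/mL / 1.20 × 10⁴ = 5.45 × 10⁻³ μg/mL = 5.45 μg/L.

5.45 μg/L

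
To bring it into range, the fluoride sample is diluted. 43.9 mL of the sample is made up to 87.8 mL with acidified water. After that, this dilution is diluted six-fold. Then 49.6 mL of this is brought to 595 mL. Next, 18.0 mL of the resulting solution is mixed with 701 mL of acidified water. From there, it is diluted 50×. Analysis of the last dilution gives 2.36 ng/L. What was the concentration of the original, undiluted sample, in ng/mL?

679 ng/mL

Overall dilution factor = 2 × 6 × 12.00 × 39.94 × 50 = 2.88 × 10⁵.
Original = 2.36 ng/L × 2.88 × 10⁵ = 6.79 × 10⁵ ng/L = 679 ng/mL.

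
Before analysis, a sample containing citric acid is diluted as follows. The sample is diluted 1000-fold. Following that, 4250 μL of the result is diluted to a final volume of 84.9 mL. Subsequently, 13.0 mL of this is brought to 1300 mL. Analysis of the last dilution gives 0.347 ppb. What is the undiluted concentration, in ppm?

693 ppm

Overall dilution factor = 1000 × 19.98 × 100 = 2.00 × 10⁶.
Original = 0.347 ppb × 2.00 × 10⁶ = 6.93 × 10⁵ ppb = 693 ppm.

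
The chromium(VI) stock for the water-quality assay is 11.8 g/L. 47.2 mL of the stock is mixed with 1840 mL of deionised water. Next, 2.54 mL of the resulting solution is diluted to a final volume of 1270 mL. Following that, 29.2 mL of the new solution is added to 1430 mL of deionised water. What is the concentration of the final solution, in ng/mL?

Overall dilution factor = 39.98 × 500 × 49.97 = 9.99 × 10⁵.
11.8 g/L / 9.99 × 10⁵ = 1.18 × 10⁻⁵ g/L = 11.8 ng/mL.

11.8 ng/mL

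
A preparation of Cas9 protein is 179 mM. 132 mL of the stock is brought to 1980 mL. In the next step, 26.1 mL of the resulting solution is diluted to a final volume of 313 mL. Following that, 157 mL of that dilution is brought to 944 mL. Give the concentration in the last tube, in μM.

Overall dilution factor = 15 × 11.99 × 6.013 = 1082.
179 mM / 1082 = 0.165 mM = 165 μM.

165 μM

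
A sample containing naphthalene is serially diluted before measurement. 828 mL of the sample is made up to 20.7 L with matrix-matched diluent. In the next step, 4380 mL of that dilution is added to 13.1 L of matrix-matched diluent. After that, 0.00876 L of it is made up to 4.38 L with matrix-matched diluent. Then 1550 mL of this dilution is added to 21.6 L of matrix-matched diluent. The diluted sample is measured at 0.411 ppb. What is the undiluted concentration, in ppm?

Overall dilution factor = 25 × 3.991 × 500 × 14.94 = 7.45 × 10⁵.
Original = 0.411 ppb × 7.45 × 10⁵ = 3.06 × 10⁵ ppb = 306 ppm.

306 ppm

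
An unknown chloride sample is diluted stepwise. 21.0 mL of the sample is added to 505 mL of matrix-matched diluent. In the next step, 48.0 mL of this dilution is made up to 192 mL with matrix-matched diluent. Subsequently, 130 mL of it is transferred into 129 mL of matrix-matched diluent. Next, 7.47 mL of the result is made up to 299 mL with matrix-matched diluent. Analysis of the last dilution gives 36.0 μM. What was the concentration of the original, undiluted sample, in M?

Overall dilution factor = 25.05 × 4 × 1.992 × 40.03 = 7990.
Original = 36.0 μM × 7990 = 2.88 × 10⁵ μM = 0.288 M.

0.288 M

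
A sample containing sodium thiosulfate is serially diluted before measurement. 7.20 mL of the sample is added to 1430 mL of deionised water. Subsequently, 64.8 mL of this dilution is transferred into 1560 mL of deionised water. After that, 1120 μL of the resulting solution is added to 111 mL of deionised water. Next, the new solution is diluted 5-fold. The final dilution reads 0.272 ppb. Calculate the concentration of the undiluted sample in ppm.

Overall dilution factor = 199.6 × 25.07 × 100.1 × 5 = 2.51 × 10⁶.
Original = 0.272 ppb × 2.51 × 10⁶ = 6.81 × 10⁵ ppb = 681 ppm.

681 ppm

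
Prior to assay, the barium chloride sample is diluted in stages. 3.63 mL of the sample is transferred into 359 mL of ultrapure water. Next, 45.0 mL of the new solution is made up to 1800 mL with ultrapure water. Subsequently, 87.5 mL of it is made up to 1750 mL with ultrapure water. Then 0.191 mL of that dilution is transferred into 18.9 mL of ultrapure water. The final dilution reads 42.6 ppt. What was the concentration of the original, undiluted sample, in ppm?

340 ppm

Overall dilution factor = 99.90 × 40 × 20 × 99.95 = 7.99 × 10⁶.
Original = 42.6 ppt × 7.99 × 10⁶ = 3.40 × 10⁸ ppt = 340 ppm.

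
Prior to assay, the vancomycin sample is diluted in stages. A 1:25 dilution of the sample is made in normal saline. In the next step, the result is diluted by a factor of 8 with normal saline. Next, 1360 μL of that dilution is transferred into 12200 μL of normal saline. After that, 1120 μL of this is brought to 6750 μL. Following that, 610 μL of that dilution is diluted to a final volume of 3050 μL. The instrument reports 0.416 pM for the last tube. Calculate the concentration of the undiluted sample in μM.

Overall dilution factor = 25 × 8 × 9.971 × 6.027 × 5 = 6.01 × 10⁴.
Original = 0.416 pM × 6.01 × 10⁴ = 2.50 × 10⁴ pM = 0.0250 μM.

0.0250 μM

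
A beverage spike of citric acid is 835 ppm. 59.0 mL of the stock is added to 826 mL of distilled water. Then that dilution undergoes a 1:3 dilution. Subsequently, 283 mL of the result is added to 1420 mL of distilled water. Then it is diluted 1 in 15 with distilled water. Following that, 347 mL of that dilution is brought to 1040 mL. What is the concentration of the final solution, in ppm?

0.0686 ppm

Overall dilution factor = 15 × 3 × 6.018 × 15 × 2.997 = 1.22 × 10⁴.
835 ppm / 1.22 × 10⁴ = 0.0686 ppm.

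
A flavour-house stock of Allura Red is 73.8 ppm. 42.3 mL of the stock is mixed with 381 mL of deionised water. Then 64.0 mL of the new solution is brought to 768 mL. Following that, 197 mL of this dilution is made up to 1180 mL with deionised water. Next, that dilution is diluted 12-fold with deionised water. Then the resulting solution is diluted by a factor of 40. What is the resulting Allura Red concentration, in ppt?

214 ppt

Overall dilution factor = 10.01 × 12 × 5.990 × 12 × 40 = 3.45 × 10⁵.
73.8 ppm / 3.45 × 10⁵ = 2.14 × 10⁻⁴ ppm = 214 ppt.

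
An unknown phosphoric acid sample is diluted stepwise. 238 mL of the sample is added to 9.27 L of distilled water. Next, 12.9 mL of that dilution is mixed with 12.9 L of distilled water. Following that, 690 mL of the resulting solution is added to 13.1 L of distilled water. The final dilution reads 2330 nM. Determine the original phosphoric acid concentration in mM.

Overall dilution factor = 39.95 × 1001 × 19.99 = 7.99 × 10⁵.
Original = 2330 nM × 7.99 × 10⁵ = 1.86 × 10⁹ nM = 1860 mM.

1860 mM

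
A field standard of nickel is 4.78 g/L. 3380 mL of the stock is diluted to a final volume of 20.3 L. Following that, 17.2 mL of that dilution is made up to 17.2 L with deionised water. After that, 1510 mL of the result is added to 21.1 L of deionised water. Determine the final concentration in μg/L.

53.2 μg/L

Overall dilution factor = 6.006 × 1000 × 14.97 = 8.99 × 10⁴.
4.78 g/L / 8.99 × 10⁴ = 5.32 × 10⁻⁵ g/L = 53.2 μg/L.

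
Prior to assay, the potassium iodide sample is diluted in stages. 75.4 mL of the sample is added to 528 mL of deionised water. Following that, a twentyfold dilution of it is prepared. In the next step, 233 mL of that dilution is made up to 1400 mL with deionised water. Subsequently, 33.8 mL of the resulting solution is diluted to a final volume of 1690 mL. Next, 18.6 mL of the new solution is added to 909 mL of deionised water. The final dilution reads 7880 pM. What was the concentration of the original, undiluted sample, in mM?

18.9 mM

Overall dilution factor = 8.003 × 20 × 6.009 × 50 × 49.87 = 2.40 × 10⁶.
Original = 7880 pM × 2.40 × 10⁶ = 1.89 × 10¹⁰ pM = 18.9 mM.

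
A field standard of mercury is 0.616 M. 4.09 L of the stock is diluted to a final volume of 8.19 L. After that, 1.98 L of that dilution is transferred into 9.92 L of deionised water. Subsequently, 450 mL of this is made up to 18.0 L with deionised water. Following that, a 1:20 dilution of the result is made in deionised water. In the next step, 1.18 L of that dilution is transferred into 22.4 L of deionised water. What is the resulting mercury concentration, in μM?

Overall dilution factor = 2.002 × 6.010 × 40 × 20 × 19.98 = 1.92 × 10⁵.
0.616 M / 1.92 × 10⁵ = 3.20 × 10⁻⁶ M = 3.20 μM.

3.20 μM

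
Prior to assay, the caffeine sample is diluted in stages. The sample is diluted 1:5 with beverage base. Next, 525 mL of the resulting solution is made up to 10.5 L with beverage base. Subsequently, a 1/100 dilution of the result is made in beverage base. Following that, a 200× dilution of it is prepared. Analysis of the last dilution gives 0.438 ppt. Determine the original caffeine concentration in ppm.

0.876 ppm

Overall dilution factor = 5 × 20 × 100 × 200 = 2.00 × 10⁶.
Original = 0.438 ppt × 2.00 × 10⁶ = 8.76 × 10⁵ ppt = 0.876 ppm.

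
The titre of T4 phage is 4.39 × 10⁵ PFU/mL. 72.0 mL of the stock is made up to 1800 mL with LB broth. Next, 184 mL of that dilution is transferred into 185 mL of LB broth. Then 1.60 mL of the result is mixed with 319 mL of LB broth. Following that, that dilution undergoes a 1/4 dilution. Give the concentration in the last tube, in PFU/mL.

10.9 PFU/mL

Overall dilution factor = 25 × 2.005 × 200.4 × 4 = 4.02 × 10⁴.
4.39 × 10⁵ PFU/mL / 4.02 × 10⁴ = 10.9 PFU/mL.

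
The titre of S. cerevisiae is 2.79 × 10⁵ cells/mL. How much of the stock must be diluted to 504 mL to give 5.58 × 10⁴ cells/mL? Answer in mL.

101 mL

V₁ = C₂V₂/C₁ = 5.58 × 10⁴ × 504 / 2.79 × 10⁵ = 101 mL.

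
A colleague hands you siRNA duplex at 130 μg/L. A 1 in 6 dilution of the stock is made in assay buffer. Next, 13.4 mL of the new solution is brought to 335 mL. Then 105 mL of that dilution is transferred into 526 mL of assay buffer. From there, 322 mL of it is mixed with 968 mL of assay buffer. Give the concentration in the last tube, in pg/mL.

36.0 pg/mL

Overall dilution factor = 6 × 25 × 6.010 × 4.006 = 3611.
130 μg/L / 3611 = 0.0360 μg/L = 36.0 pg/mL.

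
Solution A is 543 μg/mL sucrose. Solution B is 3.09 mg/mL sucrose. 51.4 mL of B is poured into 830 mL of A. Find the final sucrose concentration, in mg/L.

692 mg/L

C_B = 3.09 mg/mL = 3090 μg/mL.
C_mix = (C_A·V_A + C_B·V_B)/(V_A + V_B) = (543×830 + 3090×51.4) / 881.4 = 692 μg/mL = 692 mg/L.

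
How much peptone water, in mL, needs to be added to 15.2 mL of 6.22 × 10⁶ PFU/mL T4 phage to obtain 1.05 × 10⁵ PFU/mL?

V₂ = C₁V₁/C₂ = 6.22 × 10⁶ × 15.2 / 1.05 × 10⁵ = 900 mL.
Diluent to add = V₂ − V₁ = 900 − 15.2 = 885 mL.

885 mL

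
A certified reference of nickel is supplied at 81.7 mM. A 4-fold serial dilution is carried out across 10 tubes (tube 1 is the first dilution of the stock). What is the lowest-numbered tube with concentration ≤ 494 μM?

Tube n has concentration 81.7 mM / 4ⁿ.
Need 4ⁿ ≥ 81.7 mM / 494 μM = 165, so n ≥ 3.68.
First such tube: n = 4.

tube 4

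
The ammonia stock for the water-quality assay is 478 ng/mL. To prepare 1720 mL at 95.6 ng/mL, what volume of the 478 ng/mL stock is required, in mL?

V₁ = C₂V₂/C₁ = 95.6 × 1720 / 478 = 344 mL.

344 mL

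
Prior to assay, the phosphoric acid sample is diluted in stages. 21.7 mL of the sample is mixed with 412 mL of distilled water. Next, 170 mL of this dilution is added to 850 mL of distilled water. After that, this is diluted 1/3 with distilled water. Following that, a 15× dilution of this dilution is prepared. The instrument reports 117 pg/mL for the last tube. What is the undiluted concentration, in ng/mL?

Overall dilution factor = 19.99 × 6 × 3 × 15 = 5396.
Original = 117 pg/mL × 5396 = 6.31 × 10⁵ pg/mL = 631 ng/mL.

631 ng/mL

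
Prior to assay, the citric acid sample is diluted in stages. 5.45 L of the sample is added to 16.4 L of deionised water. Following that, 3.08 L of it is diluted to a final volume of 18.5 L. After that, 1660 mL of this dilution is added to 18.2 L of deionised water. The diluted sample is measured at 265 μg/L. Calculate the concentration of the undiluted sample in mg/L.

Overall dilution factor = 4.009 × 6.006 × 11.96 = 288.
Original = 265 μg/L × 288 = 7.63 × 10⁴ μg/L = 76.3 mg/L.

76.3 mg/L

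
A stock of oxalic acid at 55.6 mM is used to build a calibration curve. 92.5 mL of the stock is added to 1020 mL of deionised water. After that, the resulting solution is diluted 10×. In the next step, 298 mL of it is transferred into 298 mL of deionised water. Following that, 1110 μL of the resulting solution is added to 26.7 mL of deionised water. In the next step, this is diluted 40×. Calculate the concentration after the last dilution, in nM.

Overall dilution factor = 12.03 × 10 × 2 × 25.05 × 40 = 2.41 × 10⁵.
55.6 mM / 2.41 × 10⁵ = 2.31 × 10⁻⁴ mM = 231 nM.

231 nM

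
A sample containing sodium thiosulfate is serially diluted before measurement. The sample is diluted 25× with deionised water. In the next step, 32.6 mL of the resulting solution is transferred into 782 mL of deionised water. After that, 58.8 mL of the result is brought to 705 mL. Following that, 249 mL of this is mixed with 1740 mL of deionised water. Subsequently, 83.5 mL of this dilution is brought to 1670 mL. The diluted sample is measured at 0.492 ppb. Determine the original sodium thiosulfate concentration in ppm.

589 ppm

Overall dilution factor = 25 × 24.99 × 11.99 × 7.988 × 20 = 1.20 × 10⁶.
Original = 0.492 ppb × 1.20 × 10⁶ = 5.89 × 10⁵ ppb = 589 ppm.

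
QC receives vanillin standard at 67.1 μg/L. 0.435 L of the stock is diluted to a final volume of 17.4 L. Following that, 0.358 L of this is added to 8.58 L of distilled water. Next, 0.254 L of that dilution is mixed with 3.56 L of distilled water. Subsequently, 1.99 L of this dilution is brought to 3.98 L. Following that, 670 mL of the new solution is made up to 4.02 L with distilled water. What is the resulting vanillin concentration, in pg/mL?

Overall dilution factor = 40 × 24.97 × 15.02 × 2 × 6 = 1.80 × 10⁵.
67.1 μg/L / 1.80 × 10⁵ = 3.73 × 10⁻⁴ μg/L = 0.373 pg/mL.

0.373 pg/mL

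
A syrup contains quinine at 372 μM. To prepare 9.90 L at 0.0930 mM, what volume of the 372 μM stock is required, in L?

0.0930 mM = 93.0 μM.
V₁ = C₂V₂/C₁ = 93.0 × 9.90 / 372 = 2.48 L.

2.48 L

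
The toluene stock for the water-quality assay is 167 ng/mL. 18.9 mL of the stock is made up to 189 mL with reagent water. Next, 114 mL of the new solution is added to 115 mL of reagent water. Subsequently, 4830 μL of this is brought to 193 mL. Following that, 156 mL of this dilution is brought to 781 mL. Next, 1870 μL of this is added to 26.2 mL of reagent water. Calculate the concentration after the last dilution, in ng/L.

Overall dilution factor = 10 × 2.009 × 39.96 × 5.006 × 15.01 = 6.03 × 10⁴.
167 ng/mL / 6.03 × 10⁴ = 2.77 × 10⁻³ ng/mL = 2.77 ng/L.

2.77 ng/L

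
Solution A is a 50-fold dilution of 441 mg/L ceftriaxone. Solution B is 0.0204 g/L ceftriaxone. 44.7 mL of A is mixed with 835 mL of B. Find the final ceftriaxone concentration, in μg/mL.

C_A = 441 mg/L / 50 = 8.82 mg/L.
C_B = 0.0204 g/L = 20.4 mg/L.
C_mix = (C_A·V_A + C_B·V_B)/(V_A + V_B) = (8.82×44.7 + 20.4×835) / 879.7 = 19.8 mg/L = 19.8 μg/mL.

19.8 μg/mL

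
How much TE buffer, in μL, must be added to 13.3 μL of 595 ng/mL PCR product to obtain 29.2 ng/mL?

V₂ = C₁V₁/C₂ = 595 × 13.3 / 29.2 = 271 μL.
Diluent to add = V₂ − V₁ = 271 − 13.3 = 258 μL.

258 μL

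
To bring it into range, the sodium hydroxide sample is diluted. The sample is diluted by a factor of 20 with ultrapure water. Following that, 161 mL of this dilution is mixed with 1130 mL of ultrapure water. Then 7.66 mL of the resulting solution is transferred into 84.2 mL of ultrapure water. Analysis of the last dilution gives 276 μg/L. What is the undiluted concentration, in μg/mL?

Overall dilution factor = 20 × 8.019 × 11.99 = 1923.
Original = 276 μg/L × 1923 = 5.31 × 10⁵ μg/L = 531 μg/mL.

531 μg/mL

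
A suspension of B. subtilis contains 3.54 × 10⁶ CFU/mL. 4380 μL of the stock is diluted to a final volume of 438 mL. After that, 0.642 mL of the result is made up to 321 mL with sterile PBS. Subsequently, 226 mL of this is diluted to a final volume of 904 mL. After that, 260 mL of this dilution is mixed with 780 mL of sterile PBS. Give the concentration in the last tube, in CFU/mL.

4.42 CFU/mL

Overall dilution factor = 100 × 500 × 4 × 4 = 8.00 × 10⁵.
3.54 × 10⁶ CFU/mL / 8.00 × 10⁵ = 4.42 CFU/mL.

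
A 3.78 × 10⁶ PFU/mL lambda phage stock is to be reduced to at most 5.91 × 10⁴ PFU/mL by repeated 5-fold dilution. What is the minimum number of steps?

3

Need 5ⁿ ≥ 64.0, so n ≥ log(64.0)/log(5) = 2.58.
Minimum whole steps: n = 3.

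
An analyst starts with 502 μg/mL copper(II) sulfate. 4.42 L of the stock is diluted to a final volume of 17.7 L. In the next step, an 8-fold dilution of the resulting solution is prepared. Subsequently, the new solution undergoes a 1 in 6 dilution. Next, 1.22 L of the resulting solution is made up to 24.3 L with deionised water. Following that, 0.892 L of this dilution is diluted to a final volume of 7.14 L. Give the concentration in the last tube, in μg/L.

16.4 μg/L

Overall dilution factor = 4.005 × 8 × 6 × 19.92 × 8.004 = 3.06 × 10⁴.
502 μg/mL / 3.06 × 10⁴ = 0.0164 μg/mL = 16.4 μg/L.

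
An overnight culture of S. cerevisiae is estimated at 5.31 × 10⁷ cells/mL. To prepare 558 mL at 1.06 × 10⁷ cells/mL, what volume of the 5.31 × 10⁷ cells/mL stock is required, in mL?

V₁ = C₂V₂/C₁ = 1.06 × 10⁷ × 558 / 5.31 × 10⁷ = 111 mL.

111 mL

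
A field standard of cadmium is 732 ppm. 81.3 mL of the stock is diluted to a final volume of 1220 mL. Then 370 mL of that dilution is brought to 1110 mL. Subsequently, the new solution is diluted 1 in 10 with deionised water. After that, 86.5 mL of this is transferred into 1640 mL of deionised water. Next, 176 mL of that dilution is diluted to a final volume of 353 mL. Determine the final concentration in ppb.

40.6 ppb

Overall dilution factor = 15.01 × 3 × 10 × 19.96 × 2.006 = 1.80 × 10⁴.
732 ppm / 1.80 × 10⁴ = 0.0406 ppm = 40.6 ppb.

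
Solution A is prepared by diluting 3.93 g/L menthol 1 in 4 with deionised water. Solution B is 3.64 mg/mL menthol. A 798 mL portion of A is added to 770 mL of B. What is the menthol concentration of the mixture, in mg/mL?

2.29 mg/mL

C_A = 3.93 g/L / 4 = 0.983 g/L.
C_B = 3.64 mg/mL = 3.64 g/L.
C_mix = (C_A·V_A + C_B·V_B)/(V_A + V_B) = (0.983×798 + 3.64×770) / 1568 = 2.29 g/L = 2.29 mg/mL.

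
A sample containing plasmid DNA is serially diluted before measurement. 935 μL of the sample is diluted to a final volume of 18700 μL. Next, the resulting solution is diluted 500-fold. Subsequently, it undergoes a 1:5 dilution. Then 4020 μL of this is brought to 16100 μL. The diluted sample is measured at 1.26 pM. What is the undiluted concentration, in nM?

Overall dilution factor = 20 × 500 × 5 × 4.005 = 2.00 × 10⁵.
Original = 1.26 pM × 2.00 × 10⁵ = 2.52 × 10⁵ pM = 252 nM.

252 nM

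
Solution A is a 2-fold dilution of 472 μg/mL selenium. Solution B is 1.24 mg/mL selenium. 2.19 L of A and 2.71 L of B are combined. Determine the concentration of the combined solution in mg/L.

C_A = 472 μg/mL / 2 = 236 μg/mL.
C_B = 1.24 mg/mL = 1240 μg/mL.
C_mix = (C_A·V_A + C_B·V_B)/(V_A + V_B) = (236×2.19 + 1240×2.71) / 4.900 = 791 μg/mL = 791 mg/L.

791 mg/L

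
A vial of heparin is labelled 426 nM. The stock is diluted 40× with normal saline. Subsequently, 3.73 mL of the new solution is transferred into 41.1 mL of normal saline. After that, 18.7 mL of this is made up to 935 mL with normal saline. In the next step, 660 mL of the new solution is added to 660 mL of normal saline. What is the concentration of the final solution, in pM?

8.86 pM

Overall dilution factor = 40 × 12.02 × 50 × 2 = 4.81 × 10⁴.
426 nM / 4.81 × 10⁴ = 8.86 × 10⁻³ nM = 8.86 pM.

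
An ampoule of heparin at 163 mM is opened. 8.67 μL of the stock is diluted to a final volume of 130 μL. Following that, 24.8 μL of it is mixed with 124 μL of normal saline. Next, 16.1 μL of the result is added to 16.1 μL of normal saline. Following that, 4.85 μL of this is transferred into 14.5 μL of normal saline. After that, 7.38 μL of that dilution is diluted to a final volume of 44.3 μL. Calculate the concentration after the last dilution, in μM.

37.8 μM

Overall dilution factor = 14.99 × 6 × 2 × 3.990 × 6.003 = 4309.
163 mM / 4309 = 0.0378 mM = 37.8 μM.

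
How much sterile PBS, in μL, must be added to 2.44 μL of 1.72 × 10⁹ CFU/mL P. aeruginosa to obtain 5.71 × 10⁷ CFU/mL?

71.1 μL

V₂ = C₁V₁/C₂ = 1.72 × 10⁹ × 2.44 / 5.71 × 10⁷ = 73.5 μL.
Diluent to add = V₂ − V₁ = 73.5 − 2.44 = 71.1 μL.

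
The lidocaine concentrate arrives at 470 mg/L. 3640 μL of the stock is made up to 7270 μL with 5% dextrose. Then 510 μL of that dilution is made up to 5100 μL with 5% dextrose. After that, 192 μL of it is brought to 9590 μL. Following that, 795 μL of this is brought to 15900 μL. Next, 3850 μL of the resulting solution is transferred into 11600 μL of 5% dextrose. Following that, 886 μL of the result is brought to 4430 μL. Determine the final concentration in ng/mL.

Overall dilution factor = 1.997 × 10 × 49.95 × 20 × 4.013 × 5 = 4.00 × 10⁵.
470 mg/L / 4.00 × 10⁵ = 1.17 × 10⁻³ mg/L = 1.17 ng/mL.

1.17 ng/mL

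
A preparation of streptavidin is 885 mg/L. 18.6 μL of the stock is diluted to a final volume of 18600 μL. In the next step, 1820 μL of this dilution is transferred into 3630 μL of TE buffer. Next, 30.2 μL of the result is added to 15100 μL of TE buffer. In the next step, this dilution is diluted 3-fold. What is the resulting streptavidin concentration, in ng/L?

197 ng/L

Overall dilution factor = 1000 × 2.995 × 501 × 3 = 4.50 × 10⁶.
885 mg/L / 4.50 × 10⁶ = 1.97 × 10⁻⁴ mg/L = 197 ng/L.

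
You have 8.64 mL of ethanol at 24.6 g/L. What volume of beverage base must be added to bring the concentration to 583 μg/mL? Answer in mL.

583 μg/mL = 0.583 g/L.
V₂ = C₁V₁/C₂ = 24.6 × 8.64 / 0.583 = 365 mL.
Diluent to add = V₂ − V₁ = 365 − 8.64 = 356 mL.

356 mL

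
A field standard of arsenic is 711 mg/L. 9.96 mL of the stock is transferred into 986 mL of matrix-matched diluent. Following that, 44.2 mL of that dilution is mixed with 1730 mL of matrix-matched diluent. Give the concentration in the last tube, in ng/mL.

Overall dilution factor = 100.00 × 40.14 = 4014.
711 mg/L / 4014 = 0.177 mg/L = 177 ng/mL.

177 ng/mL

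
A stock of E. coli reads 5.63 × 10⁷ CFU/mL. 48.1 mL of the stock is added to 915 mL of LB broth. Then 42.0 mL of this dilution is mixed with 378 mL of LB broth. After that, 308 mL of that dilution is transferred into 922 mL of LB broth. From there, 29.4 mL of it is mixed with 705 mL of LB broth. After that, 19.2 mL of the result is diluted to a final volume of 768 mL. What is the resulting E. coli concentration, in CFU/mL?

Overall dilution factor = 20.02 × 10 × 3.994 × 24.98 × 40 = 7.99 × 10⁵.
5.63 × 10⁷ CFU/mL / 7.99 × 10⁵ = 70.5 CFU/mL.

70.5 CFU/mL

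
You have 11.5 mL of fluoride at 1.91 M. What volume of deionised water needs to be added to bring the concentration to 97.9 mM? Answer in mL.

97.9 mM = 0.0979 M.
V₂ = C₁V₁/C₂ = 1.91 × 11.5 / 0.0979 = 224 mL.
Diluent to add = V₂ − V₁ = 224 − 11.5 = 213 mL.

213 mL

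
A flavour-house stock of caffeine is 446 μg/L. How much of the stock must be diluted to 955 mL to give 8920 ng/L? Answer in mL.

8920 ng/L = 8.92 μg/L.
V₁ = C₂V₂/C₁ = 8.92 × 955 / 446 = 19.1 mL.

19.1 mL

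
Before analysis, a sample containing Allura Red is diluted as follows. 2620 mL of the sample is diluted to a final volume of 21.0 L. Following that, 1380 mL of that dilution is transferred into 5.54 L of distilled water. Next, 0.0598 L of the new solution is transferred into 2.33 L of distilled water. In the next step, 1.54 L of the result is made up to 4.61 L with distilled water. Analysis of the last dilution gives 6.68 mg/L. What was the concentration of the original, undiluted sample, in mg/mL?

32.1 mg/mL

Overall dilution factor = 8.015 × 5.014 × 39.96 × 2.994 = 4808.
Original = 6.68 mg/L × 4808 = 3.21 × 10⁴ mg/L = 32.1 mg/mL.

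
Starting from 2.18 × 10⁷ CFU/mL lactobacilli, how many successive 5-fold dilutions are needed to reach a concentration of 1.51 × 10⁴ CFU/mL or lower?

5

Need 5ⁿ ≥ 1444, so n ≥ log(1444)/log(5) = 4.52.
Minimum whole steps: n = 5.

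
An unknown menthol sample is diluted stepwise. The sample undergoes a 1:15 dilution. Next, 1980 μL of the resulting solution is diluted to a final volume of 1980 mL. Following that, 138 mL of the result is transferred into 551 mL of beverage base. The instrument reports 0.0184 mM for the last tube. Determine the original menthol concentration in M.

Overall dilution factor = 15 × 1000 × 4.993 = 7.49 × 10⁴.
Original = 0.0184 mM × 7.49 × 10⁴ = 1378 mM = 1.38 M.

1.38 M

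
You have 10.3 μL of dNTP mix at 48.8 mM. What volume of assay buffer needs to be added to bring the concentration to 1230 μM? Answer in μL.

1230 μM = 1.23 mM.
V₂ = C₁V₁/C₂ = 48.8 × 10.3 / 1.23 = 409 μL.
Diluent to add = V₂ − V₁ = 409 − 10.3 = 398 μL.

398 μL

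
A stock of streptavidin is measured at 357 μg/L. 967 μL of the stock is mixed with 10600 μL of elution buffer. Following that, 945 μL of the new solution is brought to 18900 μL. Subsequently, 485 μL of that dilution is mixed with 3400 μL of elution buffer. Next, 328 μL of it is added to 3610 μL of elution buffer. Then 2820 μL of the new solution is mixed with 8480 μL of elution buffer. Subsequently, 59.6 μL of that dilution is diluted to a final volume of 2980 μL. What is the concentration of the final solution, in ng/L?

Overall dilution factor = 11.96 × 20 × 8.010 × 12.01 × 4.007 × 50 = 4.61 × 10⁶.
357 μg/L / 4.61 × 10⁶ = 7.74 × 10⁻⁵ μg/L = 0.0774 ng/L.

0.0774 ng/L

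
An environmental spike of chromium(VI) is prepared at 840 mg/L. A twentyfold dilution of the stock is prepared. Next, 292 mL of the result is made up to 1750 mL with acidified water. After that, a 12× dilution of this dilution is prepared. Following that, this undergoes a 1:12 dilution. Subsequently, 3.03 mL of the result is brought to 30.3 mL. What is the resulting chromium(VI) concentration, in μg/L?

4.87 μg/L

Overall dilution factor = 20 × 5.993 × 12 × 12 × 10 = 1.73 × 10⁵.
840 mg/L / 1.73 × 10⁵ = 4.87 × 10⁻³ mg/L = 4.87 μg/L.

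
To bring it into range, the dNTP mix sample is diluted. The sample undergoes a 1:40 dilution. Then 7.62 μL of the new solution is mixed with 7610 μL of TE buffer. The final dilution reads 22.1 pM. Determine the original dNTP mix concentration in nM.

Overall dilution factor = 40 × 999.7 = 4.00 × 10⁴.
Original = 22.1 pM × 4.00 × 10⁴ = 8.84 × 10⁵ pM = 884 nM.

884 nM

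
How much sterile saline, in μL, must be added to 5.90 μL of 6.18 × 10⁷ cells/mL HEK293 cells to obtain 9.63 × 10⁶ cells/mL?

V₂ = C₁V₁/C₂ = 6.18 × 10⁷ × 5.90 / 9.63 × 10⁶ = 37.9 μL.
Diluent to add = V₂ − V₁ = 37.9 − 5.90 = 32.0 μL.

32.0 μL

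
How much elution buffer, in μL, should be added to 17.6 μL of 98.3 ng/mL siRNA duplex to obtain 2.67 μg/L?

2.67 μg/L = 2.67 ng/mL.
V₂ = C₁V₁/C₂ = 98.3 × 17.6 / 2.67 = 648 μL.
Diluent to add = V₂ − V₁ = 648 − 17.6 = 630 μL.

630 μL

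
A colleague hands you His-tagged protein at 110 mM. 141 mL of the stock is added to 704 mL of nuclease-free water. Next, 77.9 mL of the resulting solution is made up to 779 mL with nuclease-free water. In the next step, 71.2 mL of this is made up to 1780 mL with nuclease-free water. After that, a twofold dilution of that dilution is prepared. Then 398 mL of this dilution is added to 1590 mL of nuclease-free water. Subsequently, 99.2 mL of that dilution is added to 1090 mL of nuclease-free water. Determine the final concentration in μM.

0.613 μM

Overall dilution factor = 5.993 × 10 × 25 × 2 × 4.995 × 11.99 = 1.79 × 10⁵.
110 mM / 1.79 × 10⁵ = 6.13 × 10⁻⁴ mM = 0.613 μM.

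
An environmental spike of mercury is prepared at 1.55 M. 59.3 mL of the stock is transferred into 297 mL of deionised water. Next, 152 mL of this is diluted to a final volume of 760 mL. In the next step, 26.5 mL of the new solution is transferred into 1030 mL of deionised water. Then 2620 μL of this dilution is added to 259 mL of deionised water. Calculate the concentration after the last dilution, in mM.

Overall dilution factor = 6.008 × 5 × 39.87 × 99.85 = 1.20 × 10⁵.
1.55 M / 1.20 × 10⁵ = 1.30 × 10⁻⁵ M = 0.0130 mM.

0.0130 mM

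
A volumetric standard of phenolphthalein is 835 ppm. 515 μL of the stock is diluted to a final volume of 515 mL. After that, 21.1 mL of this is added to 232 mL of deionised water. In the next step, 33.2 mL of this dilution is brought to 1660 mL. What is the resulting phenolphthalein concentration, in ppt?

Overall dilution factor = 1000 × 12.00 × 50 = 6.00 × 10⁵.
835 ppm / 6.00 × 10⁵ = 1.39 × 10⁻³ ppm = 1390 ppt.

1390 ppt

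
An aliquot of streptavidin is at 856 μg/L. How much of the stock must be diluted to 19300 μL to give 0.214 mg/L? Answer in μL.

0.214 mg/L = 214 μg/L.
V₁ = C₂V₂/C₁ = 214 × 19300 / 856 = 4825 μL.

4820 μL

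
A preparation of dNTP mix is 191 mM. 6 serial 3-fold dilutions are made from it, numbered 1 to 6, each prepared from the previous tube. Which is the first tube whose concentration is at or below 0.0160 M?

Tube n has concentration 191 mM / 3ⁿ.
Need 3ⁿ ≥ 191 mM / 0.0160 M = 11.9, so n ≥ 2.26.
First such tube: n = 3.

tube 3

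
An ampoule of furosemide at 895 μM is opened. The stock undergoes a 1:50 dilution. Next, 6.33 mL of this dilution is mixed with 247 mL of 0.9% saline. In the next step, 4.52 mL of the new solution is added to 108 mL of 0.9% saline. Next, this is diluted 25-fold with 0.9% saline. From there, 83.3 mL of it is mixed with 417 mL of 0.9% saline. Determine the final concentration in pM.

Overall dilution factor = 50 × 40.02 × 24.89 × 25 × 6.006 = 7.48 × 10⁶.
895 μM / 7.48 × 10⁶ = 1.20 × 10⁻⁴ μM = 120 pM.

120 pM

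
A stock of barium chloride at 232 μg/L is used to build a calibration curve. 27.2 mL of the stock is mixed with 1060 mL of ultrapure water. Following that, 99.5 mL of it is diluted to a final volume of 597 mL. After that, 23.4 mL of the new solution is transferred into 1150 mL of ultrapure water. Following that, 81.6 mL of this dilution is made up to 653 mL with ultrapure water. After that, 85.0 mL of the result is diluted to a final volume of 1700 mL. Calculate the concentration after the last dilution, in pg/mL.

Overall dilution factor = 39.97 × 6 × 50.15 × 8.002 × 20 = 1.92 × 10⁶.
232 μg/L / 1.92 × 10⁶ = 1.21 × 10⁻⁴ μg/L = 0.121 pg/mL.

0.121 pg/mL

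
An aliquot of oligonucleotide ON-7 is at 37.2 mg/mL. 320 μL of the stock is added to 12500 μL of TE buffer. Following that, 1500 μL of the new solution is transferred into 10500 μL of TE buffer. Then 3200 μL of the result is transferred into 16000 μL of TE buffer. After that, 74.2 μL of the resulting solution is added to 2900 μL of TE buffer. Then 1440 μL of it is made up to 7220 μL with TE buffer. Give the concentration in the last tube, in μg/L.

96.3 μg/L

Overall dilution factor = 40.06 × 8 × 6 × 40.08 × 5.014 = 3.86 × 10⁵.
37.2 mg/mL / 3.86 × 10⁵ = 9.63 × 10⁻⁵ mg/mL = 96.3 μg/L.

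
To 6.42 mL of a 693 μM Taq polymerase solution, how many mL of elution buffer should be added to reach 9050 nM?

485 mL

9050 nM = 9.05 μM.
V₂ = C₁V₁/C₂ = 693 × 6.42 / 9.05 = 492 mL.
Diluent to add = V₂ − V₁ = 492 − 6.42 = 485 mL.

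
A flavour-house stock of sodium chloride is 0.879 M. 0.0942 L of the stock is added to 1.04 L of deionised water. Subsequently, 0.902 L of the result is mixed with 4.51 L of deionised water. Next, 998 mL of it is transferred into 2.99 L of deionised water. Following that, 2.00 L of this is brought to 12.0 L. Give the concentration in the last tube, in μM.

507 μM

Overall dilution factor = 12.04 × 6 × 3.996 × 6 = 1732.
0.879 M / 1732 = 5.07 × 10⁻⁴ M = 507 μM.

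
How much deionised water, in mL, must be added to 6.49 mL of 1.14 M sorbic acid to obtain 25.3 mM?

286 mL

25.3 mM = 0.0253 M.
V₂ = C₁V₁/C₂ = 1.14 × 6.49 / 0.0253 = 292 mL.
Diluent to add = V₂ − V₁ = 292 − 6.49 = 286 mL.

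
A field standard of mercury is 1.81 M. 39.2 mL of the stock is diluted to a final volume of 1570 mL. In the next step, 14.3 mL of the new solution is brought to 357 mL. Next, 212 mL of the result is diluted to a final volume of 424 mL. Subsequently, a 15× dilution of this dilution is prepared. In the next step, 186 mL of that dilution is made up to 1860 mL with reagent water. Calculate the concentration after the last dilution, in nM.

Overall dilution factor = 40.05 × 24.97 × 2 × 15 × 10 = 3.00 × 10⁵.
1.81 M / 3.00 × 10⁵ = 6.03 × 10⁻⁶ M = 6030 nM.

6030 nM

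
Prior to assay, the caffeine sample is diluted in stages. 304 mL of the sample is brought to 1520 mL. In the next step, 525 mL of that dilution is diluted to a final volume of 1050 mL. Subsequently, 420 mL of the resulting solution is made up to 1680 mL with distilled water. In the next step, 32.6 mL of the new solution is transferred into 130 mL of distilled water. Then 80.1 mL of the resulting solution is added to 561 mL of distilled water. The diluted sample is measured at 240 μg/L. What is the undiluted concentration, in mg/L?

383 mg/L

Overall dilution factor = 5 × 2 × 4 × 4.988 × 8.004 = 1597.
Original = 240 μg/L × 1597 = 3.83 × 10⁵ μg/L = 383 mg/L.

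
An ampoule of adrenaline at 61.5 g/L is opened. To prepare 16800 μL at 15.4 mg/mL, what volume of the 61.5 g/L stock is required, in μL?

15.4 mg/mL = 15.4 g/L.
V₁ = C₂V₂/C₁ = 15.4 × 16800 / 61.5 = 4207 μL.

4210 μL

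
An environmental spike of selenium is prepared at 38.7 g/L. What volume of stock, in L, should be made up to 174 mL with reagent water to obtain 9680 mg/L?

0.0435 L

9680 mg/L = 9.68 g/L.
V₁ = C₂V₂/C₁ = 9.68 × 174 / 38.7 = 43.5 mL = 0.0435 L.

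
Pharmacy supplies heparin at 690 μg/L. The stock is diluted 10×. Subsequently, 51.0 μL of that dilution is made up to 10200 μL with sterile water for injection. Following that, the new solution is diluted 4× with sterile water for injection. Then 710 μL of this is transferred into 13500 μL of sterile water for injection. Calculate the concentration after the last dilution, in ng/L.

4.31 ng/L

Overall dilution factor = 10 × 200 × 4 × 20.01 = 1.60 × 10⁵.
690 μg/L / 1.60 × 10⁵ = 4.31 × 10⁻³ μg/L = 4.31 ng/L.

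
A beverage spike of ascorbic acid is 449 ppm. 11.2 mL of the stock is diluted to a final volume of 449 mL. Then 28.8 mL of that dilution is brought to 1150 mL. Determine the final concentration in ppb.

280 ppb

Overall dilution factor = 40.09 × 39.93 = 1601.
449 ppm / 1601 = 0.280 ppm = 280 ppb.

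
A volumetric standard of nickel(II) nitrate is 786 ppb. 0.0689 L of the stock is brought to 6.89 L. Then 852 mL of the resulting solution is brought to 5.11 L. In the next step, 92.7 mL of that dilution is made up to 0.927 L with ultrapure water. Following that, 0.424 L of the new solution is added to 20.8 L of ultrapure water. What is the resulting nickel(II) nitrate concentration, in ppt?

Overall dilution factor = 100 × 5.998 × 10 × 50.06 = 3.00 × 10⁵.
786 ppb / 3.00 × 10⁵ = 2.62 × 10⁻³ ppb = 2.62 ppt.

2.62 ppt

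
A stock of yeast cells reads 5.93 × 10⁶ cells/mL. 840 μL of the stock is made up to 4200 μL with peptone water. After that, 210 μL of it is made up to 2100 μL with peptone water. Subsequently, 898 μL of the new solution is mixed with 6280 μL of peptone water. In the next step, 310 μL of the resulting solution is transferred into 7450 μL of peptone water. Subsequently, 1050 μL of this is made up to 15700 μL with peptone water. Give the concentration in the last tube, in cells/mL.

39.6 cells/mL

Overall dilution factor = 5 × 10 × 7.993 × 25.03 × 14.95 = 1.50 × 10⁵.
5.93 × 10⁶ cells/mL / 1.50 × 10⁵ = 39.6 cells/mL.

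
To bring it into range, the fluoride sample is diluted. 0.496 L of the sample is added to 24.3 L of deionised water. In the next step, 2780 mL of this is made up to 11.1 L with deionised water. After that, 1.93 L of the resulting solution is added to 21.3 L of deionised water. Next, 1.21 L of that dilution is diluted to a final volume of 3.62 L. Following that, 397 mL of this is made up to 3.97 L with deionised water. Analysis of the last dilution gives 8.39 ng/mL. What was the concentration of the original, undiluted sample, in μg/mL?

603 μg/mL

Overall dilution factor = 49.99 × 3.993 × 12.04 × 2.992 × 10 = 7.19 × 10⁴.
Original = 8.39 ng/mL × 7.19 × 10⁴ = 6.03 × 10⁵ ng/mL = 603 μg/mL.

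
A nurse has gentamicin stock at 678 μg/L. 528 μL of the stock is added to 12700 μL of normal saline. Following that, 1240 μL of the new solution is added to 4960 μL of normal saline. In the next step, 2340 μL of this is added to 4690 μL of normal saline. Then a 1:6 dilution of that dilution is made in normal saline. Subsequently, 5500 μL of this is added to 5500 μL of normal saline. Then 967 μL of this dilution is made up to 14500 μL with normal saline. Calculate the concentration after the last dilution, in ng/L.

Overall dilution factor = 25.05 × 5 × 3.004 × 6 × 2 × 14.99 = 6.77 × 10⁴.
678 μg/L / 6.77 × 10⁴ = 0.0100 μg/L = 10.0 ng/L.

10.0 ng/L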